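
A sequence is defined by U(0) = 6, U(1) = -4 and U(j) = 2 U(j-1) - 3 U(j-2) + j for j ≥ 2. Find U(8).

-498

U(2) = 2(-4) - 3(6) + 2 = -24
U(3) = 2(-24) - 3(-4) + 3 = -33
U(4) = 2(-33) - 3(-24) + 4 = 10
U(5) = 2(10) - 3(-33) + 5 = 124
U(6) = 2(124) - 3(10) + 6 = 224
U(7) = 2(224) - 3(124) + 7 = 83
U(8) = 2(83) - 3(224) + 8 = -498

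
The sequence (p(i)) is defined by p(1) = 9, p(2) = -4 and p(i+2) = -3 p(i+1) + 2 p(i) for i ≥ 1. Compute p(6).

p(3) = -3(-4) + 2(9) = 30
p(4) = -3(30) + 2(-4) = -98
p(5) = -3(-98) + 2(30) = 354
p(6) = -3(354) + 2(-98) = -1258

-1258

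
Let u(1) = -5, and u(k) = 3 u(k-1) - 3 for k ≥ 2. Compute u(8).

-14214

u(2) = 3(-5) - 3 = -18
u(3) = 3(-18) - 3 = -57
u(4) = 3(-57) - 3 = -174
u(5) = 3(-174) - 3 = -525
u(6) = 3(-525) - 3 = -1578
u(7) = 3(-1578) - 3 = -4737
u(8) = 3(-4737) - 3 = -14214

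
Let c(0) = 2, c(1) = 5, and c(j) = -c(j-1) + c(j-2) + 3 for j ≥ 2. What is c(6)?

-18

c(2) = -5 + 2 + 3 = 0
c(3) = -0 + 5 + 3 = 8
c(4) = -8 + 0 + 3 = -5
c(5) = -(-5) + 8 + 3 = 16
c(6) = -16 + (-5) + 3 = -18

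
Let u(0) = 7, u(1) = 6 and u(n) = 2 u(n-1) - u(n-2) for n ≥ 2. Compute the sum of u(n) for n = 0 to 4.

25

u(2) = 2·6 - 7 = 5
u(3) = 2·5 - 6 = 4
u(4) = 2·4 - 5 = 3
Sum = 7 + 6 + 5 + 4 + 3 = 25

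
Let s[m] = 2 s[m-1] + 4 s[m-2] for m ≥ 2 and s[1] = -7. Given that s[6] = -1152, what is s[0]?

2

Let s[0] = x.
s[2] = -14 + 4x
s[3] = -56 + 8x
s[4] = -168 + 32x
s[5] = -560 + 96x
s[6] = -1792 + 320x
So -1792 + 320x = -1152, giving x = 2.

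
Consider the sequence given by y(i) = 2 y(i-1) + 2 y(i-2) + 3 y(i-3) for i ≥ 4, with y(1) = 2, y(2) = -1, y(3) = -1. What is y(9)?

-1

y(4) = 2*(-1) + 2*(-1) + 3*2 = 2
y(5) = 2*2 + 2*(-1) + 3*(-1) = -1
y(6) = 2*(-1) + 2*2 + 3*(-1) = -1
y(7) = 2*(-1) + 2*(-1) + 3*2 = 2
y(8) = 2*2 + 2*(-1) + 3*(-1) = -1
y(9) = 2*(-1) + 2*2 + 3*(-1) = -1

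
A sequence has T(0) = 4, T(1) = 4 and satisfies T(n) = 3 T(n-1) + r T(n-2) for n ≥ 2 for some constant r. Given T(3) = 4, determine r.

T(2) = 12 + 4r
T(3) = 36 + 16r
So 36 + 16r = 4, giving r = -2.

-2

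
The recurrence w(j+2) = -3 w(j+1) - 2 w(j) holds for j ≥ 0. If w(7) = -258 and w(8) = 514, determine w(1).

-6

Rearranging, w(j-2) = (w(j) + 3 w(j-1)) / -2.
w(6) = (514 + 3*(-258)) / -2 = -260/-2 = 130
w(5) = (-258 + 3*130) / -2 = 132/-2 = -66
w(4) = (130 + 3*(-66)) / -2 = -68/-2 = 34
w(3) = (-66 + 3*34) / -2 = 36/-2 = -18
w(2) = (34 + 3*(-18)) / -2 = -20/-2 = 10
w(1) = (-18 + 3*10) / -2 = 12/-2 = -6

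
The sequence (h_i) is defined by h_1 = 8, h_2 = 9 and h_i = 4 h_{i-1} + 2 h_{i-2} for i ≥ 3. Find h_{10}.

h_3 = 4(9) + 2(8) = 52
h_4 = 4(52) + 2(9) = 226
h_5 = 4(226) + 2(52) = 1008
h_6 = 4(1008) + 2(226) = 4484
h_7 = 4(4484) + 2(1008) = 19952
h_8 = 4(19952) + 2(4484) = 88776
h_9 = 4(88776) + 2(19952) = 395008
h_{10} = 4(395008) + 2(88776) = 1757584

1757584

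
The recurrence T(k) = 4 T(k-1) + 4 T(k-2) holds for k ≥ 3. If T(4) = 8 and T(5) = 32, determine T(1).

Rearranging, T(k-2) = (T(k) - 4 T(k-1)) / 4.
T(3) = (32 - 4*8) / 4 = 0/4 = 0
T(2) = (8 - 4*0) / 4 = 8/4 = 2
T(1) = (0 - 4*2) / 4 = -8/4 = -2

-2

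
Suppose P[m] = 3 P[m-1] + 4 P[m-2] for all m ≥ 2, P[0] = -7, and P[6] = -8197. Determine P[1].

Let P[1] = x.
P[2] = -28 + 3x
P[3] = -84 + 13x
P[4] = -364 + 51x
P[5] = -1428 + 205x
P[6] = -5740 + 819x
So -5740 + 819x = -8197, giving x = -3.

-3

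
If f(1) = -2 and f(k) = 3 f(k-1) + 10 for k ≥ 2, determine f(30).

205891132094644

The fixed point is 10/(1 - 3) = -5, so f(k) + 5 = 3(f(k-1) + 5).
Hence f(k) = 3·3^{k-1} - 5.
f(30) = 3·3^{29} - 5 = 3·68630377364883 - 5 = 205891132094644.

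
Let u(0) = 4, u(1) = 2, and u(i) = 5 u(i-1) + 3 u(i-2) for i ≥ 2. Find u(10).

u(2) = 5*2 + 3*4 = 22
u(3) = 5*22 + 3*2 = 116
u(4) = 5*116 + 3*22 = 646
u(5) = 5*646 + 3*116 = 3578
u(6) = 5*3578 + 3*646 = 19828
u(7) = 5*19828 + 3*3578 = 109874
u(8) = 5*109874 + 3*19828 = 608854
u(9) = 5*608854 + 3*109874 = 3373892
u(10) = 5*3373892 + 3*608854 = 18696022

18696022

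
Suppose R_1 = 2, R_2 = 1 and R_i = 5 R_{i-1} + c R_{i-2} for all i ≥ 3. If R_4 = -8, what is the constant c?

-3

R_3 = 5 + 2c
R_4 = 25 + 11c
So 25 + 11c = -8, giving c = -3.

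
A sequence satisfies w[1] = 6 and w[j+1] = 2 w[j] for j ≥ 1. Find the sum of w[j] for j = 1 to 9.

3066

w[2] = 2*6 = 12
w[3] = 2*12 = 24
w[4] = 2*24 = 48
w[5] = 2*48 = 96
w[6] = 2*96 = 192
w[7] = 2*192 = 384
w[8] = 2*384 = 768
w[9] = 2*768 = 1536
Sum = 6 + 12 + 24 + 48 + 96 + 192 + 384 + 768 + 1536 = 3066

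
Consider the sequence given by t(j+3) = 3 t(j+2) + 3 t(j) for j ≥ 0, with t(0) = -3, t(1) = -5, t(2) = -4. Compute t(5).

t(3) = 3*(-4) + 3*(-3) = -21
t(4) = 3*(-21) + 3*(-5) = -78
t(5) = 3*(-78) + 3*(-4) = -246

-246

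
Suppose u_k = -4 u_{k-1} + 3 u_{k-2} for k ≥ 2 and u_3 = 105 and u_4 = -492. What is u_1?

3

Rearranging, u_{k-2} = (u_k + 4 u_{k-1}) / 3.
u_2 = (-492 + 4*105) / 3 = -72/3 = -24
u_1 = (105 + 4*(-24)) / 3 = 9/3 = 3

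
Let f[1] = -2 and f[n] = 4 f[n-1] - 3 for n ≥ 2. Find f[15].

The fixed point is -3/(1 - 4) = 1, so f[n] - 1 = 4(f[n-1] - 1).
Hence f[n] = -3·4^{n-1} + 1.
f[15] = -3·4^{14} + 1 = -3·268435456 + 1 = -805306367.

-805306367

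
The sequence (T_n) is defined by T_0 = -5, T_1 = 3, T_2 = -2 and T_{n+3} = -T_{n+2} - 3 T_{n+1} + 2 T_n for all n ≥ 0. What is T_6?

T_3 = -(-2) - 3·3 + 2·(-5) = -17
T_4 = -(-17) - 3·(-2) + 2·3 = 29
T_5 = -29 - 3·(-17) + 2·(-2) = 18
T_6 = -18 - 3·29 + 2·(-17) = -139

-139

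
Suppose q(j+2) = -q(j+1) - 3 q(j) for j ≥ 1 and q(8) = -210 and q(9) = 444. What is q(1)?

Rearranging, q(j-2) = (q(j) + q(j-1)) / -3.
q(7) = (444 + (-210)) / -3 = 234/-3 = -78
q(6) = (-210 + (-78)) / -3 = -288/-3 = 96
q(5) = (-78 + 96) / -3 = 18/-3 = -6
q(4) = (96 + (-6)) / -3 = 90/-3 = -30
q(3) = (-6 + (-30)) / -3 = -36/-3 = 12
q(2) = (-30 + 12) / -3 = -18/-3 = 6
q(1) = (12 + 6) / -3 = 18/-3 = -6

-6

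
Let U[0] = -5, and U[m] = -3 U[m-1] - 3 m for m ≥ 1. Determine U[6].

U[1] = -3(-5) - 3 = 12
U[2] = -3(12) - 6 = -42
U[3] = -3(-42) - 9 = 117
U[4] = -3(117) - 12 = -363
U[5] = -3(-363) - 15 = 1074
U[6] = -3(1074) - 18 = -3240

-3240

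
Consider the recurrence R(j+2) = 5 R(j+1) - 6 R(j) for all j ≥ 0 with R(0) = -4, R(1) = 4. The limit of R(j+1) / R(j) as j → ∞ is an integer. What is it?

3

The characteristic equation is r^2 - 5r + 6 = 0, which factors as (r - 3)(r - 2) = 0.
So the roots are 3 and 2. Since |3| > |2| and the coefficient of 3^j is non-zero, the ratio tends to 3.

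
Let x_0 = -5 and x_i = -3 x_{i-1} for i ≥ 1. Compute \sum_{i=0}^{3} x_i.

100

x_1 = -3·(-5) = 15
x_2 = -3·15 = -45
x_3 = -3·(-45) = 135
Sum = (-5) + 15 + (-45) + 135 = 100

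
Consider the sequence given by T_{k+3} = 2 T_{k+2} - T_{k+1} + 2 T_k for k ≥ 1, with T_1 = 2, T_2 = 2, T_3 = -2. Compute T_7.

T_4 = 2*(-2) - 2 + 2*2 = -2
T_5 = 2*(-2) - (-2) + 2*2 = 2
T_6 = 2*2 - (-2) + 2*(-2) = 2
T_7 = 2*2 - 2 + 2*(-2) = -2

-2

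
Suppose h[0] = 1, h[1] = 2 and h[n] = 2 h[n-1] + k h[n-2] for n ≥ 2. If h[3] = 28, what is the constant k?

5

h[2] = 4 + k
h[3] = 8 + 4k
So 8 + 4k = 28, giving k = 5.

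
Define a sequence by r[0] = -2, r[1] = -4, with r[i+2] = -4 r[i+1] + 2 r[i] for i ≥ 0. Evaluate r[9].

r[2] = -4·(-4) + 2·(-2) = 12
r[3] = -4·12 + 2·(-4) = -56
r[4] = -4·(-56) + 2·12 = 248
r[5] = -4·248 + 2·(-56) = -1104
r[6] = -4·(-1104) + 2·248 = 4912
r[7] = -4·4912 + 2·(-1104) = -21856
r[8] = -4·(-21856) + 2·4912 = 97248
r[9] = -4·97248 + 2·(-21856) = -432704

-432704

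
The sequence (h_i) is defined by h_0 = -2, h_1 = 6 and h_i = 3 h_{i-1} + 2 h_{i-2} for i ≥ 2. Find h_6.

h_2 = 3*6 + 2*(-2) = 14
h_3 = 3*14 + 2*6 = 54
h_4 = 3*54 + 2*14 = 190
h_5 = 3*190 + 2*54 = 678
h_6 = 3*678 + 2*190 = 2414

2414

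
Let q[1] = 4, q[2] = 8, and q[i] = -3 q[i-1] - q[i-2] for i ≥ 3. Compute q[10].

q[3] = -3·8 - 4 = -28
q[4] = -3·(-28) - 8 = 76
q[5] = -3·76 - (-28) = -200
q[6] = -3·(-200) - 76 = 524
q[7] = -3·524 - (-200) = -1372
q[8] = -3·(-1372) - 524 = 3592
q[9] = -3·3592 - (-1372) = -9404
q[10] = -3·(-9404) - 3592 = 24620

24620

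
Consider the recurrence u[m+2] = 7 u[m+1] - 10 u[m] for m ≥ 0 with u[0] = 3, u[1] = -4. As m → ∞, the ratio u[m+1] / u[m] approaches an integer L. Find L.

The characteristic equation is r^2 - 7r + 10 = 0, which factors as (r - 5)(r - 2) = 0.
So the roots are 5 and 2. Since |5| > |2| and the coefficient of 5^m is non-zero, the ratio tends to 5.

5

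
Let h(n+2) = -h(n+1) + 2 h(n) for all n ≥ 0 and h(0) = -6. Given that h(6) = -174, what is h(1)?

Let h(1) = y.
h(2) = -12 - y
h(3) = 12 + 3y
h(4) = -36 - 5y
h(5) = 60 + 11y
h(6) = -132 - 21y
So -132 - 21y = -174, giving y = 2.

2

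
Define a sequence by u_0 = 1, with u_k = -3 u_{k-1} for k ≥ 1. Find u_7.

u_1 = -3·1 = -3
u_2 = -3·(-3) = 9
u_3 = -3·9 = -27
u_4 = -3·(-27) = 81
u_5 = -3·81 = -243
u_6 = -3·(-243) = 729
u_7 = -3·729 = -2187

-2187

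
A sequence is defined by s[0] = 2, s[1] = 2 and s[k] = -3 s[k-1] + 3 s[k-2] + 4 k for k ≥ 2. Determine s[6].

s[2] = -3(2) + 3(2) + 8 = 8
s[3] = -3(8) + 3(2) + 12 = -6
s[4] = -3(-6) + 3(8) + 16 = 58
s[5] = -3(58) + 3(-6) + 20 = -172
s[6] = -3(-172) + 3(58) + 24 = 714

714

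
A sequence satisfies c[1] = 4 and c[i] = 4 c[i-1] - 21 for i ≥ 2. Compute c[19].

The fixed point is -21/(1 - 4) = 7, so c[i] - 7 = 4(c[i-1] - 7).
Hence c[i] = -3·4^{i-1} + 7.
c[19] = -3·4^{18} + 7 = -3·68719476736 + 7 = -206158430201.

-206158430201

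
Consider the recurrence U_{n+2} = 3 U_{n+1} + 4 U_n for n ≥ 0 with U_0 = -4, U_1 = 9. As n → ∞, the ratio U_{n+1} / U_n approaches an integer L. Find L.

4

The characteristic equation is r^2 - 3r - 4 = 0, which factors as (r - 4)(r + 1) = 0.
So the roots are 4 and -1. Since |4| > |-1| and the coefficient of 4^n is non-zero, the ratio tends to 4.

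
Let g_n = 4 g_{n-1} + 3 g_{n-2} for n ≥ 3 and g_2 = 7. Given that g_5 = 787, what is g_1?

Let g_1 = w.
g_3 = 28 + 3w
g_4 = 133 + 12w
g_5 = 616 + 57w
So 616 + 57w = 787, giving w = 3.

3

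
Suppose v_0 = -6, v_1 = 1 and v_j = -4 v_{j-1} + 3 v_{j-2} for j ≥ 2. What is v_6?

-9262

v_2 = -4*1 + 3*(-6) = -22
v_3 = -4*(-22) + 3*1 = 91
v_4 = -4*91 + 3*(-22) = -430
v_5 = -4*(-430) + 3*91 = 1993
v_6 = -4*1993 + 3*(-430) = -9262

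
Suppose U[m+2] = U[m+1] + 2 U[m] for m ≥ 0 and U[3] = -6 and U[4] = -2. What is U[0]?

3

Rearranging, U[m-2] = (U[m] - U[m-1]) / 2.
U[2] = (-2 - (-6)) / 2 = 4/2 = 2
U[1] = (-6 - 2) / 2 = -8/2 = -4
U[0] = (2 - (-4)) / 2 = 6/2 = 3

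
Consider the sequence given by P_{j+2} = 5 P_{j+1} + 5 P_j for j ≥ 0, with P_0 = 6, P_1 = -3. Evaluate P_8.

P_2 = 5(-3) + 5(6) = 15
P_3 = 5(15) + 5(-3) = 60
P_4 = 5(60) + 5(15) = 375
P_5 = 5(375) + 5(60) = 2175
P_6 = 5(2175) + 5(375) = 12750
P_7 = 5(12750) + 5(2175) = 74625
P_8 = 5(74625) + 5(12750) = 436875

436875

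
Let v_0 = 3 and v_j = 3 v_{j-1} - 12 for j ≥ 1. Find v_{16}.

-129140157

The fixed point is -12/(1 - 3) = 6, so v_j - 6 = 3(v_{j-1} - 6).
Hence v_j = -3·3^j + 6.
v_{16} = -3·3^{16} + 6 = -3·43046721 + 6 = -129140157.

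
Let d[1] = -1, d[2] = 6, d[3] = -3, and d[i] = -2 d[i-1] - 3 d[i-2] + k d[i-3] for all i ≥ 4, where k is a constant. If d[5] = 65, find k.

4

d[4] = -12 - k
d[5] = 33 + 8k
So 33 + 8k = 65, giving k = 4.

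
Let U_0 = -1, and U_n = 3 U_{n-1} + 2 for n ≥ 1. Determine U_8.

U_1 = 3*(-1) + 2 = -1
U_2 = 3*(-1) + 2 = -1
U_3 = 3*(-1) + 2 = -1
U_4 = 3*(-1) + 2 = -1
U_5 = 3*(-1) + 2 = -1
U_6 = 3*(-1) + 2 = -1
U_7 = 3*(-1) + 2 = -1
U_8 = 3*(-1) + 2 = -1

-1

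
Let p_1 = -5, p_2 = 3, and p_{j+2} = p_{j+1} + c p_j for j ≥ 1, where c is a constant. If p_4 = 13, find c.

-5

p_3 = 3 - 5c
p_4 = 3 - 2c
So 3 - 2c = 13, giving c = -5.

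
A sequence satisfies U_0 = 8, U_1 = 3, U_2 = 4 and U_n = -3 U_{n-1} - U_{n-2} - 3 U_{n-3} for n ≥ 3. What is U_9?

U_3 = -3*4 - 3 - 3*8 = -39
U_4 = -3*(-39) - 4 - 3*3 = 104
U_5 = -3*104 - (-39) - 3*4 = -285
U_6 = -3*(-285) - 104 - 3*(-39) = 868
U_7 = -3*868 - (-285) - 3*104 = -2631
U_8 = -3*(-2631) - 868 - 3*(-285) = 7880
U_9 = -3*7880 - (-2631) - 3*868 = -23613

-23613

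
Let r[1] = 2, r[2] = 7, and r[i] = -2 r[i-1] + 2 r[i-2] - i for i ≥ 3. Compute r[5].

-103

r[3] = -2·7 + 2·2 - 3 = -13
r[4] = -2·(-13) + 2·7 - 4 = 36
r[5] = -2·36 + 2·(-13) - 5 = -103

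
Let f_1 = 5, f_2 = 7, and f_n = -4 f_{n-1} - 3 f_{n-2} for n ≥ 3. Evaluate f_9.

f_3 = -4·7 - 3·5 = -43
f_4 = -4·(-43) - 3·7 = 151
f_5 = -4·151 - 3·(-43) = -475
f_6 = -4·(-475) - 3·151 = 1447
f_7 = -4·1447 - 3·(-475) = -4363
f_8 = -4·(-4363) - 3·1447 = 13111
f_9 = -4·13111 - 3·(-4363) = -39355

-39355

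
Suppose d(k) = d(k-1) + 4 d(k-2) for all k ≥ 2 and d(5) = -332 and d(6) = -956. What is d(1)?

Rearranging, d(k-2) = (d(k) - d(k-1)) / 4.
d(4) = (-956 - (-332)) / 4 = -624/4 = -156
d(3) = (-332 - (-156)) / 4 = -176/4 = -44
d(2) = (-156 - (-44)) / 4 = -112/4 = -28
d(1) = (-44 - (-28)) / 4 = -16/4 = -4

-4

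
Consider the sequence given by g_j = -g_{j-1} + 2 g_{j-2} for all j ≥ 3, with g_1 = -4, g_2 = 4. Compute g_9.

-684

g_3 = -4 + 2*(-4) = -12
g_4 = -(-12) + 2*4 = 20
g_5 = -20 + 2*(-12) = -44
g_6 = -(-44) + 2*20 = 84
g_7 = -84 + 2*(-44) = -172
g_8 = -(-172) + 2*84 = 340
g_9 = -340 + 2*(-172) = -684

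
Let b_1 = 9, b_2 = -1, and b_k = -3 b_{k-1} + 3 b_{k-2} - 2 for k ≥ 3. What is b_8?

-18929

b_3 = -3(-1) + 3(9) - 2 = 28
b_4 = -3(28) + 3(-1) - 2 = -89
b_5 = -3(-89) + 3(28) - 2 = 349
b_6 = -3(349) + 3(-89) - 2 = -1316
b_7 = -3(-1316) + 3(349) - 2 = 4993
b_8 = -3(4993) + 3(-1316) - 2 = -18929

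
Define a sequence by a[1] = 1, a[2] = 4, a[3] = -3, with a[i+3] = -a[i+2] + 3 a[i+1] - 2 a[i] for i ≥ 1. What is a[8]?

476

a[4] = -(-3) + 3(4) - 2(1) = 13
a[5] = -13 + 3(-3) - 2(4) = -30
a[6] = -(-30) + 3(13) - 2(-3) = 75
a[7] = -75 + 3(-30) - 2(13) = -191
a[8] = -(-191) + 3(75) - 2(-30) = 476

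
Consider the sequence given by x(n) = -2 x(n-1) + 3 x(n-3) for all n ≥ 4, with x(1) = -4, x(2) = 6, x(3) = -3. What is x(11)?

-798

x(4) = -2*(-3) + 3*(-4) = -6
x(5) = -2*(-6) + 3*6 = 30
x(6) = -2*30 + 3*(-3) = -69
x(7) = -2*(-69) + 3*(-6) = 120
x(8) = -2*120 + 3*30 = -150
x(9) = -2*(-150) + 3*(-69) = 93
x(10) = -2*93 + 3*120 = 174
x(11) = -2*174 + 3*(-150) = -798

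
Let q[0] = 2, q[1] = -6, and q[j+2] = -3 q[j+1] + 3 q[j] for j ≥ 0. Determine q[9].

q[2] = -3*(-6) + 3*2 = 24
q[3] = -3*24 + 3*(-6) = -90
q[4] = -3*(-90) + 3*24 = 342
q[5] = -3*342 + 3*(-90) = -1296
q[6] = -3*(-1296) + 3*342 = 4914
q[7] = -3*4914 + 3*(-1296) = -18630
q[8] = -3*(-18630) + 3*4914 = 70632
q[9] = -3*70632 + 3*(-18630) = -267786

-267786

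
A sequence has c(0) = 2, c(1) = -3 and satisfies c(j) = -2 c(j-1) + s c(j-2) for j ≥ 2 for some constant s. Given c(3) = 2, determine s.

c(2) = 6 + 2s
c(3) = -12 - 7s
So -12 - 7s = 2, giving s = -2.

-2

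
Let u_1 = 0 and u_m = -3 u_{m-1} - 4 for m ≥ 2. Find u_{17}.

The fixed point is -4/(1 + 3) = -1, so u_m + 1 = -3(u_{m-1} + 1).
Hence u_m = 1·(-3)^{m-1} - 1.
u_{17} = 1·(-3)^{16} - 1 = 1·43046721 - 1 = 43046720.

43046720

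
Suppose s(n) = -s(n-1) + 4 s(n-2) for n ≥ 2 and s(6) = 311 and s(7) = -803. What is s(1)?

-3

Rearranging, s(n-2) = (s(n) + s(n-1)) / 4.
s(5) = (-803 + 311) / 4 = -492/4 = -123
s(4) = (311 + (-123)) / 4 = 188/4 = 47
s(3) = (-123 + 47) / 4 = -76/4 = -19
s(2) = (47 + (-19)) / 4 = 28/4 = 7
s(1) = (-19 + 7) / 4 = -12/4 = -3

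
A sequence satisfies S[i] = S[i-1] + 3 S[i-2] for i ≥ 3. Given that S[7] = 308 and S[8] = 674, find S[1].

4

Rearranging, S[i-2] = (S[i] - S[i-1]) / 3.
S[6] = (674 - 308) / 3 = 366/3 = 122
S[5] = (308 - 122) / 3 = 186/3 = 62
S[4] = (122 - 62) / 3 = 60/3 = 20
S[3] = (62 - 20) / 3 = 42/3 = 14
S[2] = (20 - 14) / 3 = 6/3 = 2
S[1] = (14 - 2) / 3 = 12/3 = 4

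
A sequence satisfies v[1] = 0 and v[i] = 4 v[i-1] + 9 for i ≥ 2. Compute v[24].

211106232532989

The fixed point is 9/(1 - 4) = -3, so v[i] + 3 = 4(v[i-1] + 3).
Hence v[i] = 3·4^{i-1} - 3.
v[24] = 3·4^{23} - 3 = 3·70368744177664 - 3 = 211106232532989.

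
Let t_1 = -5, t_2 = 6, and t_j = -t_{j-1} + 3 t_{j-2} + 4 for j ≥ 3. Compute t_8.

1086

t_3 = -6 + 3·(-5) + 4 = -17
t_4 = -(-17) + 3·6 + 4 = 39
t_5 = -39 + 3·(-17) + 4 = -86
t_6 = -(-86) + 3·39 + 4 = 207
t_7 = -207 + 3·(-86) + 4 = -461
t_8 = -(-461) + 3·207 + 4 = 1086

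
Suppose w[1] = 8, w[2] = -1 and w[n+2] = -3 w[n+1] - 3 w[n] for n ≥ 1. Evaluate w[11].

3645

w[3] = -3·(-1) - 3·8 = -21
w[4] = -3·(-21) - 3·(-1) = 66
w[5] = -3·66 - 3·(-21) = -135
w[6] = -3·(-135) - 3·66 = 207
w[7] = -3·207 - 3·(-135) = -216
w[8] = -3·(-216) - 3·207 = 27
w[9] = -3·27 - 3·(-216) = 567
w[10] = -3·567 - 3·27 = -1782
w[11] = -3·(-1782) - 3·567 = 3645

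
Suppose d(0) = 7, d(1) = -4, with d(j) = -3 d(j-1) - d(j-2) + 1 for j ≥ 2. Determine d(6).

231

d(2) = -3(-4) - 7 + 1 = 6
d(3) = -3(6) - (-4) + 1 = -13
d(4) = -3(-13) - 6 + 1 = 34
d(5) = -3(34) - (-13) + 1 = -88
d(6) = -3(-88) - 34 + 1 = 231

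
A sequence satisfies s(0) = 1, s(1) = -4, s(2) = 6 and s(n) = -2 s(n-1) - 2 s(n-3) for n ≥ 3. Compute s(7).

s(3) = -2(6) - 2(1) = -14
s(4) = -2(-14) - 2(-4) = 36
s(5) = -2(36) - 2(6) = -84
s(6) = -2(-84) - 2(-14) = 196
s(7) = -2(196) - 2(36) = -464

-464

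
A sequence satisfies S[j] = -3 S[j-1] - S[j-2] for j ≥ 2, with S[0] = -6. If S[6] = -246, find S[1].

4

Let S[1] = x.
S[2] = 6 - 3x
S[3] = -18 + 8x
S[4] = 48 - 21x
S[5] = -126 + 55x
S[6] = 330 - 144x
So 330 - 144x = -246, giving x = 4.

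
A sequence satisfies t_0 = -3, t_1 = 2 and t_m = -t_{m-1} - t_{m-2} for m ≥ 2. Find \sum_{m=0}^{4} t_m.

-1

t_2 = -2 - (-3) = 1
t_3 = -1 - 2 = -3
t_4 = -(-3) - 1 = 2
Sum = (-3) + 2 + 1 + (-3) + 2 = -1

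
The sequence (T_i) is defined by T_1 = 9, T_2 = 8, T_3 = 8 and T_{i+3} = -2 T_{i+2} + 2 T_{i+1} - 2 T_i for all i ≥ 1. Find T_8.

T_4 = -2(8) + 2(8) - 2(9) = -18
T_5 = -2(-18) + 2(8) - 2(8) = 36
T_6 = -2(36) + 2(-18) - 2(8) = -124
T_7 = -2(-124) + 2(36) - 2(-18) = 356
T_8 = -2(356) + 2(-124) - 2(36) = -1032

-1032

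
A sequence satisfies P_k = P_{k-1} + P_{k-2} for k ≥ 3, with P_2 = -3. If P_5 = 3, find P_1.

Let P_1 = x.
P_3 = -3 + x
P_4 = -6 + x
P_5 = -9 + 2x
So -9 + 2x = 3, giving x = 6.

6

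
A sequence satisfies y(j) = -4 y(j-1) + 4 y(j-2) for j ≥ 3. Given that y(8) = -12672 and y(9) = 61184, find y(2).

-2

Rearranging, y(j-2) = (y(j) + 4 y(j-1)) / 4.
y(7) = (61184 + 4·(-12672)) / 4 = 10496/4 = 2624
y(6) = (-12672 + 4·2624) / 4 = -2176/4 = -544
y(5) = (2624 + 4·(-544)) / 4 = 448/4 = 112
y(4) = (-544 + 4·112) / 4 = -96/4 = -24
y(3) = (112 + 4·(-24)) / 4 = 16/4 = 4
y(2) = (-24 + 4·4) / 4 = -8/4 = -2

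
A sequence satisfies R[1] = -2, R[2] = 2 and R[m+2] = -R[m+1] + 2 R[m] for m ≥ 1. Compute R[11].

R[3] = -2 + 2·(-2) = -6
R[4] = -(-6) + 2·2 = 10
R[5] = -10 + 2·(-6) = -22
R[6] = -(-22) + 2·10 = 42
R[7] = -42 + 2·(-22) = -86
R[8] = -(-86) + 2·42 = 170
R[9] = -170 + 2·(-86) = -342
R[10] = -(-342) + 2·170 = 682
R[11] = -682 + 2·(-342) = -1366

-1366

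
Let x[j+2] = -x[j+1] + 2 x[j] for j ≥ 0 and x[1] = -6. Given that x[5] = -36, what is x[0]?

-3

Let x[0] = y.
x[2] = 6 + 2y
x[3] = -18 - 2y
x[4] = 30 + 6y
x[5] = -66 - 10y
So -66 - 10y = -36, giving y = -3.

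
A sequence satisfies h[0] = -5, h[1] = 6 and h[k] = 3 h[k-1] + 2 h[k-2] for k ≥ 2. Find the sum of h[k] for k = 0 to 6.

2193

h[2] = 3·6 + 2·(-5) = 8
h[3] = 3·8 + 2·6 = 36
h[4] = 3·36 + 2·8 = 124
h[5] = 3·124 + 2·36 = 444
h[6] = 3·444 + 2·124 = 1580
Sum = (-5) + 6 + 8 + 36 + 124 + 444 + 1580 = 2193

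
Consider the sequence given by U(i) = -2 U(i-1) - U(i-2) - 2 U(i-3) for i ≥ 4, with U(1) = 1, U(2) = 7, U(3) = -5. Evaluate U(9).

U(4) = -2(-5) - 7 - 2(1) = 1
U(5) = -2(1) - (-5) - 2(7) = -11
U(6) = -2(-11) - 1 - 2(-5) = 31
U(7) = -2(31) - (-11) - 2(1) = -53
U(8) = -2(-53) - 31 - 2(-11) = 97
U(9) = -2(97) - (-53) - 2(31) = -203

-203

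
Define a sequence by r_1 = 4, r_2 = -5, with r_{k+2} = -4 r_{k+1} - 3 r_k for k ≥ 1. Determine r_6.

r_3 = -4·(-5) - 3·4 = 8
r_4 = -4·8 - 3·(-5) = -17
r_5 = -4·(-17) - 3·8 = 44
r_6 = -4·44 - 3·(-17) = -125

-125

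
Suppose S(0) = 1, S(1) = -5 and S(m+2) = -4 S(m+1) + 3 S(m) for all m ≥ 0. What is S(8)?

231521

S(2) = -4*(-5) + 3*1 = 23
S(3) = -4*23 + 3*(-5) = -107
S(4) = -4*(-107) + 3*23 = 497
S(5) = -4*497 + 3*(-107) = -2309
S(6) = -4*(-2309) + 3*497 = 10727
S(7) = -4*10727 + 3*(-2309) = -49835
S(8) = -4*(-49835) + 3*10727 = 231521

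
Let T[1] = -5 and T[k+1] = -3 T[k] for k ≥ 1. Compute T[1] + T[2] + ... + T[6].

T[2] = -3·(-5) = 15
T[3] = -3·15 = -45
T[4] = -3·(-45) = 135
T[5] = -3·135 = -405
T[6] = -3·(-405) = 1215
Sum = (-5) + 15 + (-45) + 135 + (-405) + 1215 = 910

910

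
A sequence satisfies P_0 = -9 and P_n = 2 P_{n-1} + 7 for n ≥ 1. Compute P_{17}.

-262151

The fixed point is 7/(1 - 2) = -7, so P_n + 7 = 2(P_{n-1} + 7).
Hence P_n = -2·2^n - 7.
P_{17} = -2·2^{17} - 7 = -2·131072 - 7 = -262151.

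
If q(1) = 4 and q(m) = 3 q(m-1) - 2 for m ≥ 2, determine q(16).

The fixed point is -2/(1 - 3) = 1, so q(m) - 1 = 3(q(m-1) - 1).
Hence q(m) = 3·3^{m-1} + 1.
q(16) = 3·3^{15} + 1 = 3·14348907 + 1 = 43046722.

43046722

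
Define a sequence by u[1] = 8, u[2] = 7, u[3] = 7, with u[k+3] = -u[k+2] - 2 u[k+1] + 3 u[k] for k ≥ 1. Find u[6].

11

u[4] = -7 - 2·7 + 3·8 = 3
u[5] = -3 - 2·7 + 3·7 = 4
u[6] = -4 - 2·3 + 3·7 = 11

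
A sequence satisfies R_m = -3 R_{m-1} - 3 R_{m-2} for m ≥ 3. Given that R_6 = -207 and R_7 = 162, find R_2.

-5

Rearranging, R_{m-2} = (R_m + 3 R_{m-1}) / -3.
R_5 = (162 + 3(-207)) / -3 = -459/-3 = 153
R_4 = (-207 + 3(153)) / -3 = 252/-3 = -84
R_3 = (153 + 3(-84)) / -3 = -99/-3 = 33
R_2 = (-84 + 3(33)) / -3 = 15/-3 = -5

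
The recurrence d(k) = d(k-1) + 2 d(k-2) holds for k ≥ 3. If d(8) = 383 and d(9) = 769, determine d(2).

Rearranging, d(k-2) = (d(k) - d(k-1)) / 2.
d(7) = (769 - 383) / 2 = 386/2 = 193
d(6) = (383 - 193) / 2 = 190/2 = 95
d(5) = (193 - 95) / 2 = 98/2 = 49
d(4) = (95 - 49) / 2 = 46/2 = 23
d(3) = (49 - 23) / 2 = 26/2 = 13
d(2) = (23 - 13) / 2 = 10/2 = 5

5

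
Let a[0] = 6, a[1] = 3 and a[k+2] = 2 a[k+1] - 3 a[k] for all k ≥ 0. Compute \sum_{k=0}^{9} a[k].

-495

a[2] = 2·3 - 3·6 = -12
a[3] = 2·(-12) - 3·3 = -33
a[4] = 2·(-33) - 3·(-12) = -30
a[5] = 2·(-30) - 3·(-33) = 39
a[6] = 2·39 - 3·(-30) = 168
a[7] = 2·168 - 3·39 = 219
a[8] = 2·219 - 3·168 = -66
a[9] = 2·(-66) - 3·219 = -789
Sum = 6 + 3 + (-12) + (-33) + (-30) + 39 + 168 + 219 + (-66) + (-789) = -495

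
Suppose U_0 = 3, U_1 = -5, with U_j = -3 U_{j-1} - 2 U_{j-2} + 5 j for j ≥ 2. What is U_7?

U_2 = -3*(-5) - 2*3 + 10 = 19
U_3 = -3*19 - 2*(-5) + 15 = -32
U_4 = -3*(-32) - 2*19 + 20 = 78
U_5 = -3*78 - 2*(-32) + 25 = -145
U_6 = -3*(-145) - 2*78 + 30 = 309
U_7 = -3*309 - 2*(-145) + 35 = -602

-602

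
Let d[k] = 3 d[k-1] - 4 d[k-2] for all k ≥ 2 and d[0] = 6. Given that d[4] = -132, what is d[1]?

-4

Let d[1] = w.
d[2] = -24 + 3w
d[3] = -72 + 5w
d[4] = -120 + 3w
So -120 + 3w = -132, giving w = -4.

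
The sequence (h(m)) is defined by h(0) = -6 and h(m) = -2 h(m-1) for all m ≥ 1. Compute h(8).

-1536

h(1) = -2(-6) = 12
h(2) = -2(12) = -24
h(3) = -2(-24) = 48
h(4) = -2(48) = -96
h(5) = -2(-96) = 192
h(6) = -2(192) = -384
h(7) = -2(-384) = 768
h(8) = -2(768) = -1536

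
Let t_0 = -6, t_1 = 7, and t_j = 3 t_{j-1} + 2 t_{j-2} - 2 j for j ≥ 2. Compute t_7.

t_2 = 3·7 + 2·(-6) - 4 = 5
t_3 = 3·5 + 2·7 - 6 = 23
t_4 = 3·23 + 2·5 - 8 = 71
t_5 = 3·71 + 2·23 - 10 = 249
t_6 = 3·249 + 2·71 - 12 = 877
t_7 = 3·877 + 2·249 - 14 = 3115

3115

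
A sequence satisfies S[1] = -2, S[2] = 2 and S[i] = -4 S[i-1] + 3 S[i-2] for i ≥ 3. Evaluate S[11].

-2913230

S[3] = -4·2 + 3·(-2) = -14
S[4] = -4·(-14) + 3·2 = 62
S[5] = -4·62 + 3·(-14) = -290
S[6] = -4·(-290) + 3·62 = 1346
S[7] = -4·1346 + 3·(-290) = -6254
S[8] = -4·(-6254) + 3·1346 = 29054
S[9] = -4·29054 + 3·(-6254) = -134978
S[10] = -4·(-134978) + 3·29054 = 627074
S[11] = -4·627074 + 3·(-134978) = -2913230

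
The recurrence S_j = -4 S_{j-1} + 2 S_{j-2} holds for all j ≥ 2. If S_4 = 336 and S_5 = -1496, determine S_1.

-6

Rearranging, S_{j-2} = (S_j + 4 S_{j-1}) / 2.
S_3 = (-1496 + 4(336)) / 2 = -152/2 = -76
S_2 = (336 + 4(-76)) / 2 = 32/2 = 16
S_1 = (-76 + 4(16)) / 2 = -12/2 = -6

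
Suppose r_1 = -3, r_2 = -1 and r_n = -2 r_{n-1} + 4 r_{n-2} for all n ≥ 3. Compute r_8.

2240

r_3 = -2*(-1) + 4*(-3) = -10
r_4 = -2*(-10) + 4*(-1) = 16
r_5 = -2*16 + 4*(-10) = -72
r_6 = -2*(-72) + 4*16 = 208
r_7 = -2*208 + 4*(-72) = -704
r_8 = -2*(-704) + 4*208 = 2240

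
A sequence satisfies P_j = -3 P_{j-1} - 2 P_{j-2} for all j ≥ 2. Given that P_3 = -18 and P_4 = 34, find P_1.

Rearranging, P_{j-2} = (P_j + 3 P_{j-1}) / -2.
P_2 = (34 + 3·(-18)) / -2 = -20/-2 = 10
P_1 = (-18 + 3·10) / -2 = 12/-2 = -6

-6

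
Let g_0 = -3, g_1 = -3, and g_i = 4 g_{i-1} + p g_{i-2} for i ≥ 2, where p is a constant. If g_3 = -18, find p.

g_2 = -12 - 3p
g_3 = -48 - 15p
So -48 - 15p = -18, giving p = -2.

-2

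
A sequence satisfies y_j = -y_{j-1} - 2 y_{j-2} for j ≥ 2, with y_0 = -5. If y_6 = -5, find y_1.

-1

Let y_1 = w.
y_2 = 10 - w
y_3 = -10 - w
y_4 = -10 + 3w
y_5 = 30 - w
y_6 = -10 - 5w
So -10 - 5w = -5, giving w = -1.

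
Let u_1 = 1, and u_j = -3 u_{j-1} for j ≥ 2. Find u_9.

u_2 = -3·1 = -3
u_3 = -3·(-3) = 9
u_4 = -3·9 = -27
u_5 = -3·(-27) = 81
u_6 = -3·81 = -243
u_7 = -3·(-243) = 729
u_8 = -3·729 = -2187
u_9 = -3·(-2187) = 6561

6561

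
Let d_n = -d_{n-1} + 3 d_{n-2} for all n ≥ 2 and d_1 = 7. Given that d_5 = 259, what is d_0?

-6

Let d_0 = y.
d_2 = -7 + 3y
d_3 = 28 - 3y
d_4 = -49 + 12y
d_5 = 133 - 21y
So 133 - 21y = 259, giving y = -6.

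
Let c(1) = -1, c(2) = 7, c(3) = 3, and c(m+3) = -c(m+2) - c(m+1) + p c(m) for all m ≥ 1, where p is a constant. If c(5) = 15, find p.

1

c(4) = -10 - p
c(5) = 7 + 8p
So 7 + 8p = 15, giving p = 1.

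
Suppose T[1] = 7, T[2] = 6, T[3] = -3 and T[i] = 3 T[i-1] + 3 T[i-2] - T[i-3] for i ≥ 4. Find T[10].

T[4] = 3(-3) + 3(6) - 7 = 2
T[5] = 3(2) + 3(-3) - 6 = -9
T[6] = 3(-9) + 3(2) - (-3) = -18
T[7] = 3(-18) + 3(-9) - 2 = -83
T[8] = 3(-83) + 3(-18) - (-9) = -294
T[9] = 3(-294) + 3(-83) - (-18) = -1113
T[10] = 3(-1113) + 3(-294) - (-83) = -4138

-4138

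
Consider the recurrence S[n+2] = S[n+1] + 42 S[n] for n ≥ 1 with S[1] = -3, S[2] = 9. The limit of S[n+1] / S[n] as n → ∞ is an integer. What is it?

7

The characteristic equation is r^2 - r - 42 = 0, which factors as (r - 7)(r + 6) = 0.
So the roots are 7 and -6. Since |7| > |-6| and the coefficient of 7^n is non-zero, the ratio tends to 7.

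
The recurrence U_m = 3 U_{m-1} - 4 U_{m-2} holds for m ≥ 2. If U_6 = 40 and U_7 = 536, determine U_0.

5

Rearranging, U_{m-2} = (U_m - 3 U_{m-1}) / -4.
U_5 = (536 - 3(40)) / -4 = 416/-4 = -104
U_4 = (40 - 3(-104)) / -4 = 352/-4 = -88
U_3 = (-104 - 3(-88)) / -4 = 160/-4 = -40
U_2 = (-88 - 3(-40)) / -4 = 32/-4 = -8
U_1 = (-40 - 3(-8)) / -4 = -16/-4 = 4
U_0 = (-8 - 3(4)) / -4 = -20/-4 = 5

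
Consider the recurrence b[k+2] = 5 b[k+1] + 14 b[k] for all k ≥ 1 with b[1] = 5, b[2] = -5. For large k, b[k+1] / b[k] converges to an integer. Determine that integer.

The characteristic equation is r^2 - 5r - 14 = 0, which factors as (r - 7)(r + 2) = 0.
So the roots are 7 and -2. Since |7| > |-2| and the coefficient of 7^k is non-zero, the ratio tends to 7.

7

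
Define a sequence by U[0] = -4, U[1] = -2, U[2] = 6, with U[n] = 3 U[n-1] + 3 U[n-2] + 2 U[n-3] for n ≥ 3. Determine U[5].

U[3] = 3(6) + 3(-2) + 2(-4) = 4
U[4] = 3(4) + 3(6) + 2(-2) = 26
U[5] = 3(26) + 3(4) + 2(6) = 102

102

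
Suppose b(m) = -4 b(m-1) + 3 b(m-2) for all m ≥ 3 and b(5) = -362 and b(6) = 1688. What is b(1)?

Rearranging, b(m-2) = (b(m) + 4 b(m-1)) / 3.
b(4) = (1688 + 4*(-362)) / 3 = 240/3 = 80
b(3) = (-362 + 4*80) / 3 = -42/3 = -14
b(2) = (80 + 4*(-14)) / 3 = 24/3 = 8
b(1) = (-14 + 4*8) / 3 = 18/3 = 6

6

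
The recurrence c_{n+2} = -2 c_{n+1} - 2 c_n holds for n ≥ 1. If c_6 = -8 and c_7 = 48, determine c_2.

Rearranging, c_{n-2} = (c_n + 2 c_{n-1}) / -2.
c_5 = (48 + 2(-8)) / -2 = 32/-2 = -16
c_4 = (-8 + 2(-16)) / -2 = -40/-2 = 20
c_3 = (-16 + 2(20)) / -2 = 24/-2 = -12
c_2 = (20 + 2(-12)) / -2 = -4/-2 = 2

2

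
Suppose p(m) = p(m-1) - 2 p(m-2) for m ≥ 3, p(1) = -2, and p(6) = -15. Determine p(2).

3

Let p(2) = x.
p(3) = 4 + x
p(4) = 4 - x
p(5) = -4 - 3x
p(6) = -12 - x
So -12 - x = -15, giving x = 3.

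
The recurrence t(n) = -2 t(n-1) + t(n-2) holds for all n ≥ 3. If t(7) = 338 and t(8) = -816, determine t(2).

-4

Rearranging, t(n-2) = t(n) + 2 t(n-1).
t(6) = -816 + 2(338) = -140
t(5) = 338 + 2(-140) = 58
t(4) = -140 + 2(58) = -24
t(3) = 58 + 2(-24) = 10
t(2) = -24 + 2(10) = -4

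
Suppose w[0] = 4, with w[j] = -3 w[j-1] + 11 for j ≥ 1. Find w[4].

w[1] = -3·4 + 11 = -1
w[2] = -3·(-1) + 11 = 14
w[3] = -3·14 + 11 = -31
w[4] = -3·(-31) + 11 = 104

104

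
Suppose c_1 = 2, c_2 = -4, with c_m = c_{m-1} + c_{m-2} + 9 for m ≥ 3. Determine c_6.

c_3 = (-4) + 2 + 9 = 7
c_4 = 7 + (-4) + 9 = 12
c_5 = 12 + 7 + 9 = 28
c_6 = 28 + 12 + 9 = 49

49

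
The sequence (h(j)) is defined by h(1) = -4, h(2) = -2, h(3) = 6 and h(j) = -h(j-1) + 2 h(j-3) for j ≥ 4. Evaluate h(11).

114

h(4) = -6 + 2·(-4) = -14
h(5) = -(-14) + 2·(-2) = 10
h(6) = -10 + 2·6 = 2
h(7) = -2 + 2·(-14) = -30
h(8) = -(-30) + 2·10 = 50
h(9) = -50 + 2·2 = -46
h(10) = -(-46) + 2·(-30) = -14
h(11) = -(-14) + 2·50 = 114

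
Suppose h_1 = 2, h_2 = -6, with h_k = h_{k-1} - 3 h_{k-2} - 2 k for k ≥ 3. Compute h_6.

h_3 = (-6) - 3*2 - 6 = -18
h_4 = (-18) - 3*(-6) - 8 = -8
h_5 = (-8) - 3*(-18) - 10 = 36
h_6 = 36 - 3*(-8) - 12 = 48

48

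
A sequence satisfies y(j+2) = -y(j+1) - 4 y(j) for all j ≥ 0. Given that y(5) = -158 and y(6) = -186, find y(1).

2

Rearranging, y(j-2) = (y(j) + y(j-1)) / -4.
y(4) = (-186 + (-158)) / -4 = -344/-4 = 86
y(3) = (-158 + 86) / -4 = -72/-4 = 18
y(2) = (86 + 18) / -4 = 104/-4 = -26
y(1) = (18 + (-26)) / -4 = -8/-4 = 2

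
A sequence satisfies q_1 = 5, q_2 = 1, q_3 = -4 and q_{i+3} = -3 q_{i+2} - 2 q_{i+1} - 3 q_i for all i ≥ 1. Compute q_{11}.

q_4 = -3·(-4) - 2·1 - 3·5 = -5
q_5 = -3·(-5) - 2·(-4) - 3·1 = 20
q_6 = -3·20 - 2·(-5) - 3·(-4) = -38
q_7 = -3·(-38) - 2·20 - 3·(-5) = 89
q_8 = -3·89 - 2·(-38) - 3·20 = -251
q_9 = -3·(-251) - 2·89 - 3·(-38) = 689
q_{10} = -3·689 - 2·(-251) - 3·89 = -1832
q_{11} = -3·(-1832) - 2·689 - 3·(-251) = 4871

4871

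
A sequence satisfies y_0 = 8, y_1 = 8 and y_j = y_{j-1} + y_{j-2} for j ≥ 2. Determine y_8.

y_2 = 8 + 8 = 16
y_3 = 16 + 8 = 24
y_4 = 24 + 16 = 40
y_5 = 40 + 24 = 64
y_6 = 64 + 40 = 104
y_7 = 104 + 64 = 168
y_8 = 168 + 104 = 272

272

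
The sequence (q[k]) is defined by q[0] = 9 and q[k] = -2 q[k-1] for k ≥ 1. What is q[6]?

576

q[1] = -2·9 = -18
q[2] = -2·(-18) = 36
q[3] = -2·36 = -72
q[4] = -2·(-72) = 144
q[5] = -2·144 = -288
q[6] = -2·(-288) = 576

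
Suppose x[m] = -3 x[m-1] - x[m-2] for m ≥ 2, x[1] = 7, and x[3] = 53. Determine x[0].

Let x[0] = v.
x[2] = -21 - v
x[3] = 56 + 3v
So 56 + 3v = 53, giving v = -1.

-1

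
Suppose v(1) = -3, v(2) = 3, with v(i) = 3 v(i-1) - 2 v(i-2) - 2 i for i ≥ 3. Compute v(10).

-881

v(3) = 3(3) - 2(-3) - 6 = 9
v(4) = 3(9) - 2(3) - 8 = 13
v(5) = 3(13) - 2(9) - 10 = 11
v(6) = 3(11) - 2(13) - 12 = -5
v(7) = 3(-5) - 2(11) - 14 = -51
v(8) = 3(-51) - 2(-5) - 16 = -159
v(9) = 3(-159) - 2(-51) - 18 = -393
v(10) = 3(-393) - 2(-159) - 20 = -881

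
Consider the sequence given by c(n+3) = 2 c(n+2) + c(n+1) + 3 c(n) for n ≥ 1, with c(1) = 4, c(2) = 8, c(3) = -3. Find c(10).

c(4) = 2(-3) + 8 + 3(4) = 14
c(5) = 2(14) + (-3) + 3(8) = 49
c(6) = 2(49) + 14 + 3(-3) = 103
c(7) = 2(103) + 49 + 3(14) = 297
c(8) = 2(297) + 103 + 3(49) = 844
c(9) = 2(844) + 297 + 3(103) = 2294
c(10) = 2(2294) + 844 + 3(297) = 6323

6323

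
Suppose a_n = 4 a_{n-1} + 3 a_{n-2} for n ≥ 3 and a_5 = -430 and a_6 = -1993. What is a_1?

Rearranging, a_{n-2} = (a_n - 4 a_{n-1}) / 3.
a_4 = (-1993 - 4(-430)) / 3 = -273/3 = -91
a_3 = (-430 - 4(-91)) / 3 = -66/3 = -22
a_2 = (-91 - 4(-22)) / 3 = -3/3 = -1
a_1 = (-22 - 4(-1)) / 3 = -18/3 = -6

-6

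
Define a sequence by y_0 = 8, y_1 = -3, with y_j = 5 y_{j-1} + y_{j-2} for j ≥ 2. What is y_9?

y_2 = 5*(-3) + 8 = -7
y_3 = 5*(-7) + (-3) = -38
y_4 = 5*(-38) + (-7) = -197
y_5 = 5*(-197) + (-38) = -1023
y_6 = 5*(-1023) + (-197) = -5312
y_7 = 5*(-5312) + (-1023) = -27583
y_8 = 5*(-27583) + (-5312) = -143227
y_9 = 5*(-143227) + (-27583) = -743718

-743718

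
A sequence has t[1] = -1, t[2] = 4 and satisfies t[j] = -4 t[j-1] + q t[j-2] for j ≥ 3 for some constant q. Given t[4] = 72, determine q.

t[3] = -16 - q
t[4] = 64 + 8q
So 64 + 8q = 72, giving q = 1.

1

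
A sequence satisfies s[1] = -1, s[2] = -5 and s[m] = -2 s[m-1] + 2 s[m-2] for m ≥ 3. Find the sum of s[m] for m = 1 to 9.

s[3] = -2*(-5) + 2*(-1) = 8
s[4] = -2*8 + 2*(-5) = -26
s[5] = -2*(-26) + 2*8 = 68
s[6] = -2*68 + 2*(-26) = -188
s[7] = -2*(-188) + 2*68 = 512
s[8] = -2*512 + 2*(-188) = -1400
s[9] = -2*(-1400) + 2*512 = 3824
Sum = (-1) + (-5) + 8 + (-26) + 68 + (-188) + 512 + (-1400) + 3824 = 2792

2792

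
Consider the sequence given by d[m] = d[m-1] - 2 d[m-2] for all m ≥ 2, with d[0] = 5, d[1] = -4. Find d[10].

214

d[2] = (-4) - 2·5 = -14
d[3] = (-14) - 2·(-4) = -6
d[4] = (-6) - 2·(-14) = 22
d[5] = 22 - 2·(-6) = 34
d[6] = 34 - 2·22 = -10
d[7] = (-10) - 2·34 = -78
d[8] = (-78) - 2·(-10) = -58
d[9] = (-58) - 2·(-78) = 98
d[10] = 98 - 2·(-58) = 214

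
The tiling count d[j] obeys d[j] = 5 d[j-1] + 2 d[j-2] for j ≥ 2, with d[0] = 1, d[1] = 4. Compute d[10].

d[2] = 5(4) + 2(1) = 22
d[3] = 5(22) + 2(4) = 118
d[4] = 5(118) + 2(22) = 634
d[5] = 5(634) + 2(118) = 3406
d[6] = 5(3406) + 2(634) = 18298
d[7] = 5(18298) + 2(3406) = 98302
d[8] = 5(98302) + 2(18298) = 528106
d[9] = 5(528106) + 2(98302) = 2837134
d[10] = 5(2837134) + 2(528106) = 15241882

15241882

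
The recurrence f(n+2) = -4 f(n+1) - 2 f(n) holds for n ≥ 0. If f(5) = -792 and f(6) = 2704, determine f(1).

Rearranging, f(n-2) = (f(n) + 4 f(n-1)) / -2.
f(4) = (2704 + 4(-792)) / -2 = -464/-2 = 232
f(3) = (-792 + 4(232)) / -2 = 136/-2 = -68
f(2) = (232 + 4(-68)) / -2 = -40/-2 = 20
f(1) = (-68 + 4(20)) / -2 = 12/-2 = -6

-6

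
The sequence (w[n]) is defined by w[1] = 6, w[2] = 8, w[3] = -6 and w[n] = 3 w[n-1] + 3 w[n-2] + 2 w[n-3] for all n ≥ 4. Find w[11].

181396

w[4] = 3(-6) + 3(8) + 2(6) = 18
w[5] = 3(18) + 3(-6) + 2(8) = 52
w[6] = 3(52) + 3(18) + 2(-6) = 198
w[7] = 3(198) + 3(52) + 2(18) = 786
w[8] = 3(786) + 3(198) + 2(52) = 3056
w[9] = 3(3056) + 3(786) + 2(198) = 11922
w[10] = 3(11922) + 3(3056) + 2(786) = 46506
w[11] = 3(46506) + 3(11922) + 2(3056) = 181396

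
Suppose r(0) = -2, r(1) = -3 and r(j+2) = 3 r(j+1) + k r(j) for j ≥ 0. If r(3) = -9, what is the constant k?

-2

r(2) = -9 - 2k
r(3) = -27 - 9k
So -27 - 9k = -9, giving k = -2.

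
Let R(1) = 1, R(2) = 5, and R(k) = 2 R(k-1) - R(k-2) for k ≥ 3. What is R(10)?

R(3) = 2(5) - 1 = 9
R(4) = 2(9) - 5 = 13
R(5) = 2(13) - 9 = 17
R(6) = 2(17) - 13 = 21
R(7) = 2(21) - 17 = 25
R(8) = 2(25) - 21 = 29
R(9) = 2(29) - 25 = 33
R(10) = 2(33) - 29 = 37

37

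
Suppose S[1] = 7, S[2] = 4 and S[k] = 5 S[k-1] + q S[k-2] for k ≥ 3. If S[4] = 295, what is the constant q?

S[3] = 20 + 7q
S[4] = 100 + 39q
So 100 + 39q = 295, giving q = 5.

5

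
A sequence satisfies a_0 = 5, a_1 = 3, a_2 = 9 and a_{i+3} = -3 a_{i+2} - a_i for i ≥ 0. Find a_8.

8631

a_3 = -3·9 - 5 = -32
a_4 = -3·(-32) - 3 = 93
a_5 = -3·93 - 9 = -288
a_6 = -3·(-288) - (-32) = 896
a_7 = -3·896 - 93 = -2781
a_8 = -3·(-2781) - (-288) = 8631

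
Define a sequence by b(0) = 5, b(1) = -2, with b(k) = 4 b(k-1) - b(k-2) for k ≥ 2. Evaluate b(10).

-505357

b(2) = 4·(-2) - 5 = -13
b(3) = 4·(-13) - (-2) = -50
b(4) = 4·(-50) - (-13) = -187
b(5) = 4·(-187) - (-50) = -698
b(6) = 4·(-698) - (-187) = -2605
b(7) = 4·(-2605) - (-698) = -9722
b(8) = 4·(-9722) - (-2605) = -36283
b(9) = 4·(-36283) - (-9722) = -135410
b(10) = 4·(-135410) - (-36283) = -505357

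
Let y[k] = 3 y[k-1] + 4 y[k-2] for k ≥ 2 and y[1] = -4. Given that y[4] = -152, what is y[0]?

Let y[0] = w.
y[2] = -12 + 4w
y[3] = -52 + 12w
y[4] = -204 + 52w
So -204 + 52w = -152, giving w = 1.

1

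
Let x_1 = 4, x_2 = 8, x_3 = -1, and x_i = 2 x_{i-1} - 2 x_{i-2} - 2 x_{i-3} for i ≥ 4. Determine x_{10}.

x_4 = 2(-1) - 2(8) - 2(4) = -26
x_5 = 2(-26) - 2(-1) - 2(8) = -66
x_6 = 2(-66) - 2(-26) - 2(-1) = -78
x_7 = 2(-78) - 2(-66) - 2(-26) = 28
x_8 = 2(28) - 2(-78) - 2(-66) = 344
x_9 = 2(344) - 2(28) - 2(-78) = 788
x_{10} = 2(788) - 2(344) - 2(28) = 832

832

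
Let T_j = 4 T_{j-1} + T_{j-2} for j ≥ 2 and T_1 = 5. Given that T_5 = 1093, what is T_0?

-6

Let T_0 = y.
T_2 = 20 + y
T_3 = 85 + 4y
T_4 = 360 + 17y
T_5 = 1525 + 72y
So 1525 + 72y = 1093, giving y = -6.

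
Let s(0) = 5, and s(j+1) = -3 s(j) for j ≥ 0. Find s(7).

-10935

s(1) = -3·5 = -15
s(2) = -3·(-15) = 45
s(3) = -3·45 = -135
s(4) = -3·(-135) = 405
s(5) = -3·405 = -1215
s(6) = -3·(-1215) = 3645
s(7) = -3·3645 = -10935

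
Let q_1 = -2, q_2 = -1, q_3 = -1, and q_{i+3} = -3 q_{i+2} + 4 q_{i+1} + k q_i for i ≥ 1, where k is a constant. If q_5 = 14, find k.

3

q_4 = -1 - 2k
q_5 = -1 + 5k
So -1 + 5k = 14, giving k = 3.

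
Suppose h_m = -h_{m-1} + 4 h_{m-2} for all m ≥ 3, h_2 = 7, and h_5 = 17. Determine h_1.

4

Let h_1 = v.
h_3 = -7 + 4v
h_4 = 35 - 4v
h_5 = -63 + 20v
So -63 + 20v = 17, giving v = 4.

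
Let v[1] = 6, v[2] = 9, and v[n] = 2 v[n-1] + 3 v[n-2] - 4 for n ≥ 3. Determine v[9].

21326

v[3] = 2*9 + 3*6 - 4 = 32
v[4] = 2*32 + 3*9 - 4 = 87
v[5] = 2*87 + 3*32 - 4 = 266
v[6] = 2*266 + 3*87 - 4 = 789
v[7] = 2*789 + 3*266 - 4 = 2372
v[8] = 2*2372 + 3*789 - 4 = 7107
v[9] = 2*7107 + 3*2372 - 4 = 21326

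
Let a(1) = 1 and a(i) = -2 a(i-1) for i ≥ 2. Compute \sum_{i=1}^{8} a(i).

a(2) = -2(1) = -2
a(3) = -2(-2) = 4
a(4) = -2(4) = -8
a(5) = -2(-8) = 16
a(6) = -2(16) = -32
a(7) = -2(-32) = 64
a(8) = -2(64) = -128
Sum = 1 + (-2) + 4 + (-8) + 16 + (-32) + 64 + (-128) = -85

-85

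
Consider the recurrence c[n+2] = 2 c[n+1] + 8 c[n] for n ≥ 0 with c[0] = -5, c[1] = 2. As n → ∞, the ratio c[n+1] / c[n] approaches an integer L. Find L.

The characteristic equation is r^2 - 2r - 8 = 0, which factors as (r - 4)(r + 2) = 0.
So the roots are 4 and -2. Since |4| > |-2| and the coefficient of 4^n is non-zero, the ratio tends to 4.

4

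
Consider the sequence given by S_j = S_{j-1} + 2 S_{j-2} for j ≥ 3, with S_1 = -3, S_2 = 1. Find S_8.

S_3 = 1 + 2(-3) = -5
S_4 = (-5) + 2(1) = -3
S_5 = (-3) + 2(-5) = -13
S_6 = (-13) + 2(-3) = -19
S_7 = (-19) + 2(-13) = -45
S_8 = (-45) + 2(-19) = -83

-83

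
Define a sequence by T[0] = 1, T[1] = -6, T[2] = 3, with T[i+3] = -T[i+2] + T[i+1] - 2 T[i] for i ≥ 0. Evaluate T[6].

T[3] = -3 + (-6) - 2·1 = -11
T[4] = -(-11) + 3 - 2·(-6) = 26
T[5] = -26 + (-11) - 2·3 = -43
T[6] = -(-43) + 26 - 2·(-11) = 91

91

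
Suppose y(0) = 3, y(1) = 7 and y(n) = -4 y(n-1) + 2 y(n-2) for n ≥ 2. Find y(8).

-177232

y(2) = -4·7 + 2·3 = -22
y(3) = -4·(-22) + 2·7 = 102
y(4) = -4·102 + 2·(-22) = -452
y(5) = -4·(-452) + 2·102 = 2012
y(6) = -4·2012 + 2·(-452) = -8952
y(7) = -4·(-8952) + 2·2012 = 39832
y(8) = -4·39832 + 2·(-8952) = -177232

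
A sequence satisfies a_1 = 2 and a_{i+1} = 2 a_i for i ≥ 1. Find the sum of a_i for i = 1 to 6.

126

a_2 = 2·2 = 4
a_3 = 2·4 = 8
a_4 = 2·8 = 16
a_5 = 2·16 = 32
a_6 = 2·32 = 64
Sum = 2 + 4 + 8 + 16 + 32 + 64 = 126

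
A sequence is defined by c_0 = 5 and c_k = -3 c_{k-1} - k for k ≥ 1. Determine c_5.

c_1 = -3(5) - 1 = -16
c_2 = -3(-16) - 2 = 46
c_3 = -3(46) - 3 = -141
c_4 = -3(-141) - 4 = 419
c_5 = -3(419) - 5 = -1262

-1262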